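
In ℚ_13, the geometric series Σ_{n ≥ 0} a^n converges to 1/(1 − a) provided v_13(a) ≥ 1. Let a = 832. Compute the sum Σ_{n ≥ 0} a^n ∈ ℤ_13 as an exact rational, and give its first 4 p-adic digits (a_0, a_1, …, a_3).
Σ a^n = 1/(1 − a) = -1/831;  first 4 digits = (1, 12, 5, 2)

v_13(a) = 1 ≥ 1, so the series converges in ℤ_13 to 1/(1 − a) = 1/(1 − 832) = -1/831. Expand this rational in ℤ_13: compute digits iteratively via d_i = x_i mod 13, x_{i+1} = (x_i − d_i)/13. The first 4 digits are (1, 12, 5, 2).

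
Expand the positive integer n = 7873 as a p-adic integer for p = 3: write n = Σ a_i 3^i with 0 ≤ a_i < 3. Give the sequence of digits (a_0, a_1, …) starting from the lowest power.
(a_0, a_1, …) = (1, 2, 1, 0, 1, 2, 1, 0, 1)

Repeated division by 3 gives the digits low-to-high: 7873 = 1 + 2·3^1 + 1·3^2 + 1·3^4 + 2·3^5 + 1·3^6 + 1·3^8. Digit sequence: (1, 2, 1, 0, 1, 2, 1, 0, 1).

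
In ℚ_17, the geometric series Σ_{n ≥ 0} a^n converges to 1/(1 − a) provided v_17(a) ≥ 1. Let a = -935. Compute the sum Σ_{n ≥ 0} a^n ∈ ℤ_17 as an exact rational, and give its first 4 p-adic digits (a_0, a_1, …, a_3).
Σ a^n = 1/(1 − a) = 1/936;  first 4 digits = (1, 13, 12, 11)

v_17(a) = 1 ≥ 1, so the series converges in ℤ_17 to 1/(1 − a) = 1/(1 − (-935)) = 1/936. Expand this rational in ℤ_17: compute digits iteratively via d_i = x_i mod 17, x_{i+1} = (x_i − d_i)/17. The first 4 digits are (1, 13, 12, 11).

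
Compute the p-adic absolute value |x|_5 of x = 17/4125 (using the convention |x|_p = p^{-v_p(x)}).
|17/4125|_5 = 125

Step 1 — compute v_5(x) by factoring powers of 5 out of the numerator and denominator: v_5(17/4125) = -3. Step 2 — apply |x|_p = p^{-v_p(x)} = 5^{3} = 125.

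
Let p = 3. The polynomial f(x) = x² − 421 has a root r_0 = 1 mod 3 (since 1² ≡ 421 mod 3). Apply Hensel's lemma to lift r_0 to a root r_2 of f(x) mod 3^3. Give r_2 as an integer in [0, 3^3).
r_2 = 4 (mod 27)

Hensel's recurrence: r_{i+1} = r_i − f(r_i)·(f′(r_i))^{-1} mod 3^{i+2}, with f′(x) = 2x. Iterate:
  r_0 = 1 (mod 3)
  r_1 = 4 (mod 9)
  r_2 = 4 (mod 27)
Final: r_2 = 4, and one checks f(r_2) ≡ 0 mod 3^3.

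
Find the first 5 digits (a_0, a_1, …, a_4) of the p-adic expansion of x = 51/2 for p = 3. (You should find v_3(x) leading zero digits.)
(a_0, …, a_4) = (0, 1, 1, 2, 1)

v_3(51/2) = 1, so a_0 = ... = a_0 = 0. Factor out: x = 3^1 · u with u = 17/2 a unit in ℤ_3. Expand u iteratively via a_{v+i} = u_i mod 3, u_{i+1} = (u_i − a_{v+i})/3:
  u_0 = 17/2;  a_1 = 1;  u_1 = (u_0 − 1)/3 = 5/2
  u_1 = 5/2;  a_2 = 1;  u_2 = (u_1 − 1)/3 = 1/2
  u_2 = 1/2;  a_3 = 2;  u_3 = (u_2 − 2)/3 = -1/2
  u_3 = -1/2;  a_4 = 1;  u_4 = (u_3 − 1)/3 = -1/2
Digits: (0, 1, 1, 2, 1).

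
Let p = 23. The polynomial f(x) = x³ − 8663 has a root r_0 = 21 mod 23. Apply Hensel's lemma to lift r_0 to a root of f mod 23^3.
r_2 = 8347 (mod 12167)

Hensel: r_{i+1} = r_i − f(r_i)/f′(r_i) mod 23^{i+2}, where f′(x) = 3x². Iterate:
  r_0 = 21 (mod 23)
  r_1 = 412 (mod 529)
  r_2 = 8347 (mod 12167)
Final: r = 8347 with f(r) ≡ 0 mod 23^3.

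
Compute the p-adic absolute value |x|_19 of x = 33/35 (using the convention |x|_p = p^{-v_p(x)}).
|33/35|_19 = 1

Step 1 — compute v_19(x) by factoring powers of 19 out of the numerator and denominator: v_19(33/35) = 0. Step 2 — apply |x|_p = p^{-v_p(x)} = 19^{0} = 1.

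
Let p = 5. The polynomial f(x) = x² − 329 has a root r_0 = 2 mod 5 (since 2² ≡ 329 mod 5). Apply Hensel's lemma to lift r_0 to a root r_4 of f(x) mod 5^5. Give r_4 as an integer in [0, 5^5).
r_4 = 1802 (mod 3125)

Hensel's recurrence: r_{i+1} = r_i − f(r_i)·(f′(r_i))^{-1} mod 5^{i+2}, with f′(x) = 2x. Iterate:
  r_0 = 2 (mod 5)
  r_1 = 2 (mod 25)
  r_2 = 52 (mod 125)
  r_3 = 552 (mod 625)
  r_4 = 1802 (mod 3125)
Final: r_4 = 1802, and one checks f(r_4) ≡ 0 mod 5^5.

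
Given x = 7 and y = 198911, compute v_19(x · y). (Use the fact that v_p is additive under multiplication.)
v_19(1392377) = 3

v_p(x) = 0 (factor: 7 = 19^0 · 7); v_p(y) = 3 (factor: 198911 = 19^3 · 29). Additivity: v_p(xy) = v_p(x) + v_p(y) = 0 + 3 = 3. (Direct check: xy = 1392377 = 19^3 · (203).)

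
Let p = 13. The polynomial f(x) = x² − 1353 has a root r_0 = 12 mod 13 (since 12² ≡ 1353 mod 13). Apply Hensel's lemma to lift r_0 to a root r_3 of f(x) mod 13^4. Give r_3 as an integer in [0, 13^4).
r_3 = 27884 (mod 28561)

Hensel's recurrence: r_{i+1} = r_i − f(r_i)·(f′(r_i))^{-1} mod 13^{i+2}, with f′(x) = 2x. Iterate:
  r_0 = 12 (mod 13)
  r_1 = 168 (mod 169)
  r_2 = 1520 (mod 2197)
  r_3 = 27884 (mod 28561)
Final: r_3 = 27884, and one checks f(r_3) ≡ 0 mod 13^4.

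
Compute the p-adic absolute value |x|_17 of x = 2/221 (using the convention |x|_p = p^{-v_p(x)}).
|2/221|_17 = 17

Step 1 — compute v_17(x) by factoring powers of 17 out of the numerator and denominator: v_17(2/221) = -1. Step 2 — apply |x|_p = p^{-v_p(x)} = 17^{1} = 17.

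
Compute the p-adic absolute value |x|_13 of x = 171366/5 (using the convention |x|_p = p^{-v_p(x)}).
|171366/5|_13 = 1/28561

Step 1 — compute v_13(x) by factoring powers of 13 out of the numerator and denominator: v_13(171366/5) = 4. Step 2 — apply |x|_p = p^{-v_p(x)} = 13^{-4} = 1/28561.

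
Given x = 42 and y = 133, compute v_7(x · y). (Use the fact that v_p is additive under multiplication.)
v_7(5586) = 2

v_p(x) = 1 (factor: 42 = 7^1 · 6); v_p(y) = 1 (factor: 133 = 7^1 · 19). Additivity: v_p(xy) = v_p(x) + v_p(y) = 1 + 1 = 2. (Direct check: xy = 5586 = 7^2 · (114).)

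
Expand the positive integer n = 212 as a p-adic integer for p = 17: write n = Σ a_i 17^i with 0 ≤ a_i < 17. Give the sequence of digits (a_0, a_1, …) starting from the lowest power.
(a_0, a_1, …) = (8, 12)

Repeated division by 17 gives the digits low-to-high: 212 = 8 + 12·17^1. Digit sequence: (8, 12).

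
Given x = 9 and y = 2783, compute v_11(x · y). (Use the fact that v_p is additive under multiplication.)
v_11(25047) = 2

v_p(x) = 0 (factor: 9 = 11^0 · 9); v_p(y) = 2 (factor: 2783 = 11^2 · 23). Additivity: v_p(xy) = v_p(x) + v_p(y) = 0 + 2 = 2. (Direct check: xy = 25047 = 11^2 · (207).)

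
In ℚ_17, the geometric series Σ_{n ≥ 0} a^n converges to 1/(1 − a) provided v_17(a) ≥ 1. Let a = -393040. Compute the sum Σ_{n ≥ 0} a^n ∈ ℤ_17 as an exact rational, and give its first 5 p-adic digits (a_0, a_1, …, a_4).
Σ a^n = 1/(1 − a) = 1/393041;  first 5 digits = (1, 0, 0, 5, 12)

v_17(a) = 3 ≥ 1, so the series converges in ℤ_17 to 1/(1 − a) = 1/(1 − (-393040)) = 1/393041. Expand this rational in ℤ_17: compute digits iteratively via d_i = x_i mod 17, x_{i+1} = (x_i − d_i)/17. The first 5 digits are (1, 0, 0, 5, 12).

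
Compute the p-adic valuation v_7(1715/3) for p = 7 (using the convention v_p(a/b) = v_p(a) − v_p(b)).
v_7(1715/3) = 3

Factor powers of 7 from the numerator and denominator of the reduced fraction: 1715 = 7^3 · 5 and 3 = 7^0 · 3. Apply v_p(a/b) = v_p(a) − v_p(b): v_7(1715/3) = 3 − 0 = 3.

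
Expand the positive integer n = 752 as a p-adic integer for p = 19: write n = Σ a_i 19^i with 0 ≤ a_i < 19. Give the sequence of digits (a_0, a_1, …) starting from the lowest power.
(a_0, a_1, …) = (11, 1, 2)

Repeated division by 19 gives the digits low-to-high: 752 = 11 + 1·19^1 + 2·19^2. Digit sequence: (11, 1, 2).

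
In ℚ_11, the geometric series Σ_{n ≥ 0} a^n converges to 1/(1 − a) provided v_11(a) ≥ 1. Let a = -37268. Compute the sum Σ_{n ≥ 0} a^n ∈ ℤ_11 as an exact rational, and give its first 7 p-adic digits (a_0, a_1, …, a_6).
Σ a^n = 1/(1 − a) = 1/37269;  first 7 digits = (1, 0, 0, 5, 8, 10, 2)

v_11(a) = 3 ≥ 1, so the series converges in ℤ_11 to 1/(1 − a) = 1/(1 − (-37268)) = 1/37269. Expand this rational in ℤ_11: compute digits iteratively via d_i = x_i mod 11, x_{i+1} = (x_i − d_i)/11. The first 7 digits are (1, 0, 0, 5, 8, 10, 2).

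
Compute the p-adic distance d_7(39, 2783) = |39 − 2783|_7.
d_7(39, 2783) = 1/343

Step 1 — x − y = 39 − 2783 = -2744. Step 2 — v_7(-2744) = 3 (factor: -2744 = −(7^3 · 8); the sign does not affect v_p). Step 3 — |x − y|_7 = 7^{-3} = 1/343.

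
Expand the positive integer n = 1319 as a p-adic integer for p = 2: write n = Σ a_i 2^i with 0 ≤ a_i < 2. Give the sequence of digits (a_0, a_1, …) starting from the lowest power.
(a_0, a_1, …) = (1, 1, 1, 0, 0, 1, 0, 0, 1, 0, 1)

Repeated division by 2 gives the digits low-to-high: 1319 = 1 + 1·2^1 + 1·2^2 + 1·2^5 + 1·2^8 + 1·2^10. Digit sequence: (1, 1, 1, 0, 0, 1, 0, 0, 1, 0, 1).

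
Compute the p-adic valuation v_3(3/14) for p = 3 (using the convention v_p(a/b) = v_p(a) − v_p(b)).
v_3(3/14) = 1

Factor powers of 3 from the numerator and denominator of the reduced fraction: 3 = 3^1 · 1 and 14 = 3^0 · 14. Apply v_p(a/b) = v_p(a) − v_p(b): v_3(3/14) = 1 − 0 = 1.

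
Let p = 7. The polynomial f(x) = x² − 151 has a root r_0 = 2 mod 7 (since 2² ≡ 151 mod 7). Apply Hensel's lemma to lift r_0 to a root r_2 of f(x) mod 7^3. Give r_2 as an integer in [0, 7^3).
r_2 = 296 (mod 343)

Hensel's recurrence: r_{i+1} = r_i − f(r_i)·(f′(r_i))^{-1} mod 7^{i+2}, with f′(x) = 2x. Iterate:
  r_0 = 2 (mod 7)
  r_1 = 2 (mod 49)
  r_2 = 296 (mod 343)
Final: r_2 = 296, and one checks f(r_2) ≡ 0 mod 7^3.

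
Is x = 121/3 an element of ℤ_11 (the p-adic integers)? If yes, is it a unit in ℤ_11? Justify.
x ∈ ℤ_11 but not a unit; v_11(x) = 2 > 0

ℤ_11 = {x ∈ ℚ_11 : v_11(x) ≥ 0} and ℤ_11^× = {x ∈ ℤ_11 : v_11(x) = 0}. Here v_11(121/3) = v_11(num) − v_11(den) = 2; compare against these criteria.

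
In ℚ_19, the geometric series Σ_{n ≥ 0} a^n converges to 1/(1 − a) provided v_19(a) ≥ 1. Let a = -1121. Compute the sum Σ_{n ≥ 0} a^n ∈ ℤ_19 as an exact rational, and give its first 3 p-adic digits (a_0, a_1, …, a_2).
Σ a^n = 1/(1 − a) = 1/1122;  first 3 digits = (1, 17, 0)

v_19(a) = 1 ≥ 1, so the series converges in ℤ_19 to 1/(1 − a) = 1/(1 − (-1121)) = 1/1122. Expand this rational in ℤ_19: compute digits iteratively via d_i = x_i mod 19, x_{i+1} = (x_i − d_i)/19. The first 3 digits are (1, 17, 0).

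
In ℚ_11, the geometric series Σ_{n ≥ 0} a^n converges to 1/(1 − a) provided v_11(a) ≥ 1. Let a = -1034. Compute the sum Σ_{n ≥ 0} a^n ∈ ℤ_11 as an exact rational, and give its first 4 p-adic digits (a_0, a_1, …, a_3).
Σ a^n = 1/(1 − a) = 1/1035;  first 4 digits = (1, 5, 5, 3)

v_11(a) = 1 ≥ 1, so the series converges in ℤ_11 to 1/(1 − a) = 1/(1 − (-1034)) = 1/1035. Expand this rational in ℤ_11: compute digits iteratively via d_i = x_i mod 11, x_{i+1} = (x_i − d_i)/11. The first 4 digits are (1, 5, 5, 3).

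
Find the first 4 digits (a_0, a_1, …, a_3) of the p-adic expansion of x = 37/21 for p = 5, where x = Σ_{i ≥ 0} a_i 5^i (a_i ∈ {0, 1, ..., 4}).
(a_0, …, a_3) = (2, 4, 3, 4)

v_5(37/21) = 0 (numerator and denominator both coprime to 5), so x ∈ ℤ_5^×. Compute digits iteratively via a_i = x_i mod 5, x_{i+1} = (x_i − a_i)/5, with x_0 = x:
  x_0 = 37/21;  a_0 = 2;  x_1 = (x_0 − 2)/5 = -1/21
  x_1 = -1/21;  a_1 = 4;  x_2 = (x_1 − 4)/5 = -17/21
  x_2 = -17/21;  a_2 = 3;  x_3 = (x_2 − 3)/5 = -16/21
  x_3 = -16/21;  a_3 = 4;  x_4 = (x_3 − 4)/5 = -20/21
Digits: (2, 4, 3, 4).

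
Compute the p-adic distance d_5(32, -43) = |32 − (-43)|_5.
d_5(32, -43) = 1/25

Step 1 — x − y = 32 − (-43) = 75. Step 2 — v_5(75) = 2 (factor: 75 = (5^2 · 3); the sign does not affect v_p). Step 3 — |x − y|_5 = 5^{-2} = 1/25.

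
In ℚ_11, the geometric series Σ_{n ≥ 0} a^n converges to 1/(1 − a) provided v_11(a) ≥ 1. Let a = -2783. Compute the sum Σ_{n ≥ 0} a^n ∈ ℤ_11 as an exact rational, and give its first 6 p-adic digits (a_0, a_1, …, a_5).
Σ a^n = 1/(1 − a) = 1/2784;  first 6 digits = (1, 0, 10, 8, 0, 4)

v_11(a) = 2 ≥ 1, so the series converges in ℤ_11 to 1/(1 − a) = 1/(1 − (-2783)) = 1/2784. Expand this rational in ℤ_11: compute digits iteratively via d_i = x_i mod 11, x_{i+1} = (x_i − d_i)/11. The first 6 digits are (1, 0, 10, 8, 0, 4).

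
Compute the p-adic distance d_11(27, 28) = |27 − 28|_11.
d_11(27, 28) = 1

Step 1 — x − y = 27 − 28 = -1. Step 2 — v_11(-1) = 0 (factor: -1 = −(11^0 · 1); the sign does not affect v_p). Step 3 — |x − y|_11 = 11^{0} = 1.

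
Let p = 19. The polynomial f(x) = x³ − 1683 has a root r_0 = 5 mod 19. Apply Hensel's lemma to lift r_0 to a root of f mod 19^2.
r_1 = 252 (mod 361)

Hensel: r_{i+1} = r_i − f(r_i)/f′(r_i) mod 19^{i+2}, where f′(x) = 3x². Iterate:
  r_0 = 5 (mod 19)
  r_1 = 252 (mod 361)
Final: r = 252 with f(r) ≡ 0 mod 19^2.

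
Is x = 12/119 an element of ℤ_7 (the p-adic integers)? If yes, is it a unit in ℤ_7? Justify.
x ∉ ℤ_7 (v_7(x) = -1 < 0)

ℤ_7 = {x ∈ ℚ_7 : v_7(x) ≥ 0} and ℤ_7^× = {x ∈ ℤ_7 : v_7(x) = 0}. Here v_7(12/119) = v_7(num) − v_7(den) = -1; compare against these criteria.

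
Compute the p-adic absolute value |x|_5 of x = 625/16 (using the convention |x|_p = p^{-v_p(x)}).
|625/16|_5 = 1/625

Step 1 — compute v_5(x) by factoring powers of 5 out of the numerator and denominator: v_5(625/16) = 4. Step 2 — apply |x|_p = p^{-v_p(x)} = 5^{-4} = 1/625.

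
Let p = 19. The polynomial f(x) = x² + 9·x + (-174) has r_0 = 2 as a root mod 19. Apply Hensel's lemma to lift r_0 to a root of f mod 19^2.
r_1 = 97 (mod 361)

Hensel: r_{i+1} = r_i − f(r_i)·(f′(r_i))^{-1} mod 19^{i+2}, f′(x) = 2x + 9. Iterate:
  r_0 = 2 (mod 19)
  r_1 = 97 (mod 361)
Final: r = 97 satisfies f(r) ≡ 0 mod 19^2.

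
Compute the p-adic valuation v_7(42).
v_7(42) = 1

v_7(n) is the largest exponent k such that 7^k divides n. Factor out: 42 = 7^1 · 6. (Sign doesn't affect v_p.) So v_7(42) = 1.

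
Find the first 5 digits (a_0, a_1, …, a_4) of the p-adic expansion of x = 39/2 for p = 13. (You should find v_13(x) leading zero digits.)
(a_0, …, a_4) = (0, 8, 6, 6, 6)

v_13(39/2) = 1, so a_0 = ... = a_0 = 0. Factor out: x = 13^1 · u with u = 3/2 a unit in ℤ_13. Expand u iteratively via a_{v+i} = u_i mod 13, u_{i+1} = (u_i − a_{v+i})/13:
  u_0 = 3/2;  a_1 = 8;  u_1 = (u_0 − 8)/13 = -1/2
  u_1 = -1/2;  a_2 = 6;  u_2 = (u_1 − 6)/13 = -1/2
  u_2 = -1/2;  a_3 = 6;  u_3 = (u_2 − 6)/13 = -1/2
  u_3 = -1/2;  a_4 = 6;  u_4 = (u_3 − 6)/13 = -1/2
Digits: (0, 8, 6, 6, 6).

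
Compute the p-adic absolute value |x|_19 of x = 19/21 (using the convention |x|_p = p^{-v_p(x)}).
|19/21|_19 = 1/19

Step 1 — compute v_19(x) by factoring powers of 19 out of the numerator and denominator: v_19(19/21) = 1. Step 2 — apply |x|_p = p^{-v_p(x)} = 19^{-1} = 1/19.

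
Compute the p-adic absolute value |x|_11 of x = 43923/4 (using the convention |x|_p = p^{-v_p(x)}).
|43923/4|_11 = 1/14641

Step 1 — compute v_11(x) by factoring powers of 11 out of the numerator and denominator: v_11(43923/4) = 4. Step 2 — apply |x|_p = p^{-v_p(x)} = 11^{-4} = 1/14641.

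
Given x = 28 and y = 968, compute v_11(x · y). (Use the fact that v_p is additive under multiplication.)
v_11(27104) = 2

v_p(x) = 0 (factor: 28 = 11^0 · 28); v_p(y) = 2 (factor: 968 = 11^2 · 8). Additivity: v_p(xy) = v_p(x) + v_p(y) = 0 + 2 = 2. (Direct check: xy = 27104 = 11^2 · (224).)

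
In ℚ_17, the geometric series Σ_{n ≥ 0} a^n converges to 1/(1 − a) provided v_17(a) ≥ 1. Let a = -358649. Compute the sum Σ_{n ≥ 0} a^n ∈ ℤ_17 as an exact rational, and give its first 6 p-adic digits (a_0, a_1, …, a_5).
Σ a^n = 1/(1 − a) = 1/358650;  first 6 digits = (1, 0, 0, 12, 12, 16)

v_17(a) = 3 ≥ 1, so the series converges in ℤ_17 to 1/(1 − a) = 1/(1 − (-358649)) = 1/358650. Expand this rational in ℤ_17: compute digits iteratively via d_i = x_i mod 17, x_{i+1} = (x_i − d_i)/17. The first 6 digits are (1, 0, 0, 12, 12, 16).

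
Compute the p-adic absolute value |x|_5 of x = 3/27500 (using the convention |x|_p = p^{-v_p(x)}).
|3/27500|_5 = 625

Step 1 — compute v_5(x) by factoring powers of 5 out of the numerator and denominator: v_5(3/27500) = -4. Step 2 — apply |x|_p = p^{-v_p(x)} = 5^{4} = 625.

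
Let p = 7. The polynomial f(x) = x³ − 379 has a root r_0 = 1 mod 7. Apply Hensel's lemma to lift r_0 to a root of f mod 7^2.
r_1 = 29 (mod 49)

Hensel: r_{i+1} = r_i − f(r_i)/f′(r_i) mod 7^{i+2}, where f′(x) = 3x². Iterate:
  r_0 = 1 (mod 7)
  r_1 = 29 (mod 49)
Final: r = 29 with f(r) ≡ 0 mod 7^2.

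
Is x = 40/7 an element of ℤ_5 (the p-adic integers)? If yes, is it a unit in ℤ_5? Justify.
x ∈ ℤ_5 but not a unit; v_5(x) = 1 > 0

ℤ_5 = {x ∈ ℚ_5 : v_5(x) ≥ 0} and ℤ_5^× = {x ∈ ℤ_5 : v_5(x) = 0}. Here v_5(40/7) = v_5(num) − v_5(den) = 1; compare against these criteria.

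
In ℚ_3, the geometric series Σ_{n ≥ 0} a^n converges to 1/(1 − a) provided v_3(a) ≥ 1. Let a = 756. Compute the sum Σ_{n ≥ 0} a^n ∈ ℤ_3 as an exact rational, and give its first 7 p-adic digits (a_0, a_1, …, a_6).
Σ a^n = 1/(1 − a) = -1/755;  first 7 digits = (1, 0, 0, 1, 0, 0, 2)

v_3(a) = 3 ≥ 1, so the series converges in ℤ_3 to 1/(1 − a) = 1/(1 − 756) = -1/755. Expand this rational in ℤ_3: compute digits iteratively via d_i = x_i mod 3, x_{i+1} = (x_i − d_i)/3. The first 7 digits are (1, 0, 0, 1, 0, 0, 2).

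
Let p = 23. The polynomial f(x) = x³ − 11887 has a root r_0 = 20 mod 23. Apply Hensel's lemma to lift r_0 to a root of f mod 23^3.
r_2 = 1124 (mod 12167)

Hensel: r_{i+1} = r_i − f(r_i)/f′(r_i) mod 23^{i+2}, where f′(x) = 3x². Iterate:
  r_0 = 20 (mod 23)
  r_1 = 66 (mod 529)
  r_2 = 1124 (mod 12167)
Final: r = 1124 with f(r) ≡ 0 mod 23^3.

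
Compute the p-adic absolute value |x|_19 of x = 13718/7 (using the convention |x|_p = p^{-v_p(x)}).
|13718/7|_19 = 1/6859

Step 1 — compute v_19(x) by factoring powers of 19 out of the numerator and denominator: v_19(13718/7) = 3. Step 2 — apply |x|_p = p^{-v_p(x)} = 19^{-3} = 1/6859.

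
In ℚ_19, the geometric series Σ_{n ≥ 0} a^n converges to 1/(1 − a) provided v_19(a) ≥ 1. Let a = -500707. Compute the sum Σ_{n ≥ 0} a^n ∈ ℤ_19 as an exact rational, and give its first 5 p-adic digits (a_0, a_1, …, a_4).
Σ a^n = 1/(1 − a) = 1/500708;  first 5 digits = (1, 0, 0, 3, 15)

v_19(a) = 3 ≥ 1, so the series converges in ℤ_19 to 1/(1 − a) = 1/(1 − (-500707)) = 1/500708. Expand this rational in ℤ_19: compute digits iteratively via d_i = x_i mod 19, x_{i+1} = (x_i − d_i)/19. The first 5 digits are (1, 0, 0, 3, 15).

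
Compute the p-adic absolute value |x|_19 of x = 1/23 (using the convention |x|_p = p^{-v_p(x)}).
|1/23|_19 = 1

Step 1 — compute v_19(x) by factoring powers of 19 out of the numerator and denominator: v_19(1/23) = 0. Step 2 — apply |x|_p = p^{-v_p(x)} = 19^{0} = 1.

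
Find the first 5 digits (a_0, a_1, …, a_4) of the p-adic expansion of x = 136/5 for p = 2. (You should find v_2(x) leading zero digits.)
(a_0, …, a_4) = (0, 0, 0, 1, 0)

v_2(136/5) = 3, so a_0 = ... = a_2 = 0. Factor out: x = 2^3 · u with u = 17/5 a unit in ℤ_2. Expand u iteratively via a_{v+i} = u_i mod 2, u_{i+1} = (u_i − a_{v+i})/2:
  u_0 = 17/5;  a_3 = 1;  u_1 = (u_0 − 1)/2 = 6/5
  u_1 = 6/5;  a_4 = 0;  u_2 = (u_1 − 0)/2 = 3/5
Digits: (0, 0, 0, 1, 0).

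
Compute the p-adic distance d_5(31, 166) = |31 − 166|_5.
d_5(31, 166) = 1/5

Step 1 — x − y = 31 − 166 = -135. Step 2 — v_5(-135) = 1 (factor: -135 = −(5^1 · 27); the sign does not affect v_p). Step 3 — |x − y|_5 = 5^{-1} = 1/5.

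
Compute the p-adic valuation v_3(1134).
v_3(1134) = 4

v_3(n) is the largest exponent k such that 3^k divides n. Factor out: 1134 = 3^4 · 14. (Sign doesn't affect v_p.) So v_3(1134) = 4.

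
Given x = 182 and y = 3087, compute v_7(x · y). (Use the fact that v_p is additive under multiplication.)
v_7(561834) = 4

v_p(x) = 1 (factor: 182 = 7^1 · 26); v_p(y) = 3 (factor: 3087 = 7^3 · 9). Additivity: v_p(xy) = v_p(x) + v_p(y) = 1 + 3 = 4. (Direct check: xy = 561834 = 7^4 · (234).)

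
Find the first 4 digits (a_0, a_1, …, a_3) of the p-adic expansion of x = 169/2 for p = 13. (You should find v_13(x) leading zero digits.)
(a_0, …, a_3) = (0, 0, 7, 6)

v_13(169/2) = 2, so a_0 = ... = a_1 = 0. Factor out: x = 13^2 · u with u = 1/2 a unit in ℤ_13. Expand u iteratively via a_{v+i} = u_i mod 13, u_{i+1} = (u_i − a_{v+i})/13:
  u_0 = 1/2;  a_2 = 7;  u_1 = (u_0 − 7)/13 = -1/2
  u_1 = -1/2;  a_3 = 6;  u_2 = (u_1 − 6)/13 = -1/2
Digits: (0, 0, 7, 6).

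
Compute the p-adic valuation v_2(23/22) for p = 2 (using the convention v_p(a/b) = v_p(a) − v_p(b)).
v_2(23/22) = -1

Factor powers of 2 from the numerator and denominator of the reduced fraction: 23 = 2^0 · 23 and 22 = 2^1 · 11. Apply v_p(a/b) = v_p(a) − v_p(b): v_2(23/22) = 0 − 1 = -1.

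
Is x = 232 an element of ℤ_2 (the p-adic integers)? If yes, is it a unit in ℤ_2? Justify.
x ∈ ℤ_2 but not a unit; v_2(x) = 3 > 0

ℤ_2 = {x ∈ ℚ_2 : v_2(x) ≥ 0} and ℤ_2^× = {x ∈ ℤ_2 : v_2(x) = 0}. Here v_2(232) = v_2(num) − v_2(den) = 3; compare against these criteria.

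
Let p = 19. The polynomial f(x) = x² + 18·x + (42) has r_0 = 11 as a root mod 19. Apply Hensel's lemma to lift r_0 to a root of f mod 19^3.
r_2 = 3260 (mod 6859)

Hensel: r_{i+1} = r_i − f(r_i)·(f′(r_i))^{-1} mod 19^{i+2}, f′(x) = 2x + 18. Iterate:
  r_0 = 11 (mod 19)
  r_1 = 11 (mod 361)
  r_2 = 3260 (mod 6859)
Final: r = 3260 satisfies f(r) ≡ 0 mod 19^3.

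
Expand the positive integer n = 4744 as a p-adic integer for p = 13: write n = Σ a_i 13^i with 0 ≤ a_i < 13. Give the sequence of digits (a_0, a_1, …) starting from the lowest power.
(a_0, a_1, …) = (12, 0, 2, 2)

Repeated division by 13 gives the digits low-to-high: 4744 = 12 + 2·13^2 + 2·13^3. Digit sequence: (12, 0, 2, 2).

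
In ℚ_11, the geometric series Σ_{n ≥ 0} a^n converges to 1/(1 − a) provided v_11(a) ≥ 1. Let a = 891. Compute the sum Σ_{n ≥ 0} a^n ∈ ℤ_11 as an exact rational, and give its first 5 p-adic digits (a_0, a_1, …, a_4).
Σ a^n = 1/(1 − a) = -1/890;  first 5 digits = (1, 4, 1, 1, 3)

v_11(a) = 1 ≥ 1, so the series converges in ℤ_11 to 1/(1 − a) = 1/(1 − 891) = -1/890. Expand this rational in ℤ_11: compute digits iteratively via d_i = x_i mod 11, x_{i+1} = (x_i − d_i)/11. The first 5 digits are (1, 4, 1, 1, 3).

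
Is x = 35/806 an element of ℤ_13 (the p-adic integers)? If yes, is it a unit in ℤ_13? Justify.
x ∉ ℤ_13 (v_13(x) = -1 < 0)

ℤ_13 = {x ∈ ℚ_13 : v_13(x) ≥ 0} and ℤ_13^× = {x ∈ ℤ_13 : v_13(x) = 0}. Here v_13(35/806) = v_13(num) − v_13(den) = -1; compare against these criteria.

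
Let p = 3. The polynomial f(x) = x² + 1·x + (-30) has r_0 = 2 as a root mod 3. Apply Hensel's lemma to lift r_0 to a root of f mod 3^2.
r_1 = 5 (mod 9)

Hensel: r_{i+1} = r_i − f(r_i)·(f′(r_i))^{-1} mod 3^{i+2}, f′(x) = 2x + 1. Iterate:
  r_0 = 2 (mod 3)
  r_1 = 5 (mod 9)
Final: r = 5 satisfies f(r) ≡ 0 mod 3^2.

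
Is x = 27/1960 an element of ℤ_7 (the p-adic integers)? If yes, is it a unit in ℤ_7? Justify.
x ∉ ℤ_7 (v_7(x) = -2 < 0)

ℤ_7 = {x ∈ ℚ_7 : v_7(x) ≥ 0} and ℤ_7^× = {x ∈ ℤ_7 : v_7(x) = 0}. Here v_7(27/1960) = v_7(num) − v_7(den) = -2; compare against these criteria.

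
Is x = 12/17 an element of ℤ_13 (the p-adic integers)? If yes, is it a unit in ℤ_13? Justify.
x ∈ ℤ_13^× (unit); v_13(x) = 0

ℤ_13 = {x ∈ ℚ_13 : v_13(x) ≥ 0} and ℤ_13^× = {x ∈ ℤ_13 : v_13(x) = 0}. Here v_13(12/17) = v_13(num) − v_13(den) = 0; compare against these criteria.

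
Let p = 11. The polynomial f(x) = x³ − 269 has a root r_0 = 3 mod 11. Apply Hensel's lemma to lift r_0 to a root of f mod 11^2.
r_1 = 3 (mod 121)

Hensel: r_{i+1} = r_i − f(r_i)/f′(r_i) mod 11^{i+2}, where f′(x) = 3x². Iterate:
  r_0 = 3 (mod 11)
  r_1 = 3 (mod 121)
Final: r = 3 with f(r) ≡ 0 mod 11^2.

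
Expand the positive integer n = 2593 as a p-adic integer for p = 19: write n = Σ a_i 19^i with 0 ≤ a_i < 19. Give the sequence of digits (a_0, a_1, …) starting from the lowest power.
(a_0, a_1, …) = (9, 3, 7)

Repeated division by 19 gives the digits low-to-high: 2593 = 9 + 3·19^1 + 7·19^2. Digit sequence: (9, 3, 7).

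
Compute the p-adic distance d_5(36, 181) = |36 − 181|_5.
d_5(36, 181) = 1/5

Step 1 — x − y = 36 − 181 = -145. Step 2 — v_5(-145) = 1 (factor: -145 = −(5^1 · 29); the sign does not affect v_p). Step 3 — |x − y|_5 = 5^{-1} = 1/5.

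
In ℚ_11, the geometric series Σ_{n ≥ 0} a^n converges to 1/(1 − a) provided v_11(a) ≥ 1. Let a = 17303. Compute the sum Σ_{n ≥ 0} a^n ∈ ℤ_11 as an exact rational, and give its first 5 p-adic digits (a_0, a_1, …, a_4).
Σ a^n = 1/(1 − a) = -1/17302;  first 5 digits = (1, 0, 0, 2, 1)

v_11(a) = 3 ≥ 1, so the series converges in ℤ_11 to 1/(1 − a) = 1/(1 − 17303) = -1/17302. Expand this rational in ℤ_11: compute digits iteratively via d_i = x_i mod 11, x_{i+1} = (x_i − d_i)/11. The first 5 digits are (1, 0, 0, 2, 1).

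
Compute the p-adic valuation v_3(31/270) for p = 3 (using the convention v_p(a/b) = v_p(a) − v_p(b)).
v_3(31/270) = -3

Factor powers of 3 from the numerator and denominator of the reduced fraction: 31 = 3^0 · 31 and 270 = 3^3 · 10. Apply v_p(a/b) = v_p(a) − v_p(b): v_3(31/270) = 0 − 3 = -3.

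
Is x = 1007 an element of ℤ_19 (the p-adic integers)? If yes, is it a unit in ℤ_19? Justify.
x ∈ ℤ_19 but not a unit; v_19(x) = 1 > 0

ℤ_19 = {x ∈ ℚ_19 : v_19(x) ≥ 0} and ℤ_19^× = {x ∈ ℤ_19 : v_19(x) = 0}. Here v_19(1007) = v_19(num) − v_19(den) = 1; compare against these criteria.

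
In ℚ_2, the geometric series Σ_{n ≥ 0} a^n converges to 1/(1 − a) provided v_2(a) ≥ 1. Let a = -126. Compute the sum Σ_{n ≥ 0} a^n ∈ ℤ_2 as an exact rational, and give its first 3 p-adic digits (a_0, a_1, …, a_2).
Σ a^n = 1/(1 − a) = 1/127;  first 3 digits = (1, 1, 1)

v_2(a) = 1 ≥ 1, so the series converges in ℤ_2 to 1/(1 − a) = 1/(1 − (-126)) = 1/127. Expand this rational in ℤ_2: compute digits iteratively via d_i = x_i mod 2, x_{i+1} = (x_i − d_i)/2. The first 3 digits are (1, 1, 1).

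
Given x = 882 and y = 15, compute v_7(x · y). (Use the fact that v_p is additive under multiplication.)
v_7(13230) = 2

v_p(x) = 2 (factor: 882 = 7^2 · 18); v_p(y) = 0 (factor: 15 = 7^0 · 15). Additivity: v_p(xy) = v_p(x) + v_p(y) = 2 + 0 = 2. (Direct check: xy = 13230 = 7^2 · (270).)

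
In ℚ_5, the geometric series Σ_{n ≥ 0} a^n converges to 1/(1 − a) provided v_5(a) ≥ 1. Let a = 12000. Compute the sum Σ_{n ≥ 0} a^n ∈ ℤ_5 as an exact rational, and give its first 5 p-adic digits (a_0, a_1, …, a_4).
Σ a^n = 1/(1 − a) = -1/11999;  first 5 digits = (1, 0, 0, 1, 4)

v_5(a) = 3 ≥ 1, so the series converges in ℤ_5 to 1/(1 − a) = 1/(1 − 12000) = -1/11999. Expand this rational in ℤ_5: compute digits iteratively via d_i = x_i mod 5, x_{i+1} = (x_i − d_i)/5. The first 5 digits are (1, 0, 0, 1, 4).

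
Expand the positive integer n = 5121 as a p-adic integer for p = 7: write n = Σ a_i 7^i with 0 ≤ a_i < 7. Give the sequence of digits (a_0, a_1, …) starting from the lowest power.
(a_0, a_1, …) = (4, 3, 6, 0, 2)

Repeated division by 7 gives the digits low-to-high: 5121 = 4 + 3·7^1 + 6·7^2 + 2·7^4. Digit sequence: (4, 3, 6, 0, 2).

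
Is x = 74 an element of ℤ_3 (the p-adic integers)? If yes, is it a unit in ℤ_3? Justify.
x ∈ ℤ_3^× (unit); v_3(x) = 0

ℤ_3 = {x ∈ ℚ_3 : v_3(x) ≥ 0} and ℤ_3^× = {x ∈ ℤ_3 : v_3(x) = 0}. Here v_3(74) = v_3(num) − v_3(den) = 0; compare against these criteria.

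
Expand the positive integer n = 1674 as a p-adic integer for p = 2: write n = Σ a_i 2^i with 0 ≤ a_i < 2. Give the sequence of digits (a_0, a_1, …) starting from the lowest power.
(a_0, a_1, …) = (0, 1, 0, 1, 0, 0, 0, 1, 0, 1, 1)

Repeated division by 2 gives the digits low-to-high: 1674 = 1·2^1 + 1·2^3 + 1·2^7 + 1·2^9 + 1·2^10. Digit sequence: (0, 1, 0, 1, 0, 0, 0, 1, 0, 1, 1).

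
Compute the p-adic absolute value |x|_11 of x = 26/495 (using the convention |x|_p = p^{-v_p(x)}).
|26/495|_11 = 11

Step 1 — compute v_11(x) by factoring powers of 11 out of the numerator and denominator: v_11(26/495) = -1. Step 2 — apply |x|_p = p^{-v_p(x)} = 11^{1} = 11.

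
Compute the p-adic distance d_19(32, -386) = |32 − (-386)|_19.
d_19(32, -386) = 1/19

Step 1 — x − y = 32 − (-386) = 418. Step 2 — v_19(418) = 1 (factor: 418 = (19^1 · 22); the sign does not affect v_p). Step 3 — |x − y|_19 = 19^{-1} = 1/19.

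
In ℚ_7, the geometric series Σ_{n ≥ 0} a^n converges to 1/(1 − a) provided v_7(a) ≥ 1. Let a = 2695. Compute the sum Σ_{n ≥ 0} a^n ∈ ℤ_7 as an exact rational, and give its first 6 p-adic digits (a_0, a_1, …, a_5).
Σ a^n = 1/(1 − a) = -1/2694;  first 6 digits = (1, 0, 6, 0, 2, 5)

v_7(a) = 2 ≥ 1, so the series converges in ℤ_7 to 1/(1 − a) = 1/(1 − 2695) = -1/2694. Expand this rational in ℤ_7: compute digits iteratively via d_i = x_i mod 7, x_{i+1} = (x_i − d_i)/7. The first 6 digits are (1, 0, 6, 0, 2, 5).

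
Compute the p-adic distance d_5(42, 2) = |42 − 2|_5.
d_5(42, 2) = 1/5

Step 1 — x − y = 42 − 2 = 40. Step 2 — v_5(40) = 1 (factor: 40 = (5^1 · 8); the sign does not affect v_p). Step 3 — |x − y|_5 = 5^{-1} = 1/5.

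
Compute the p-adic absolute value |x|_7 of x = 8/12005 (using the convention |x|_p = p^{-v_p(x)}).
|8/12005|_7 = 2401

Step 1 — compute v_7(x) by factoring powers of 7 out of the numerator and denominator: v_7(8/12005) = -4. Step 2 — apply |x|_p = p^{-v_p(x)} = 7^{4} = 2401.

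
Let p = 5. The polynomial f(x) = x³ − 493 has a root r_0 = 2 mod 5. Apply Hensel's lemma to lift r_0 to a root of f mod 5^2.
r_1 = 7 (mod 25)

Hensel: r_{i+1} = r_i − f(r_i)/f′(r_i) mod 5^{i+2}, where f′(x) = 3x². Iterate:
  r_0 = 2 (mod 5)
  r_1 = 7 (mod 25)
Final: r = 7 with f(r) ≡ 0 mod 5^2.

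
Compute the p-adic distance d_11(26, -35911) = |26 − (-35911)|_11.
d_11(26, -35911) = 1/1331

Step 1 — x − y = 26 − (-35911) = 35937. Step 2 — v_11(35937) = 3 (factor: 35937 = (11^3 · 27); the sign does not affect v_p). Step 3 — |x − y|_11 = 11^{-3} = 1/1331.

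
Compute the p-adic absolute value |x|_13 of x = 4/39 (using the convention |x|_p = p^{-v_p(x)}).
|4/39|_13 = 13

Step 1 — compute v_13(x) by factoring powers of 13 out of the numerator and denominator: v_13(4/39) = -1. Step 2 — apply |x|_p = p^{-v_p(x)} = 13^{1} = 13.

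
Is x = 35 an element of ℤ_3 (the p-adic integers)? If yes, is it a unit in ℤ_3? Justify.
x ∈ ℤ_3^× (unit); v_3(x) = 0

ℤ_3 = {x ∈ ℚ_3 : v_3(x) ≥ 0} and ℤ_3^× = {x ∈ ℤ_3 : v_3(x) = 0}. Here v_3(35) = v_3(num) − v_3(den) = 0; compare against these criteria.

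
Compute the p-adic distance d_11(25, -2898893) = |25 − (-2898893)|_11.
d_11(25, -2898893) = 1/161051

Step 1 — x − y = 25 − (-2898893) = 2898918. Step 2 — v_11(2898918) = 5 (factor: 2898918 = (11^5 · 18); the sign does not affect v_p). Step 3 — |x − y|_11 = 11^{-5} = 1/161051.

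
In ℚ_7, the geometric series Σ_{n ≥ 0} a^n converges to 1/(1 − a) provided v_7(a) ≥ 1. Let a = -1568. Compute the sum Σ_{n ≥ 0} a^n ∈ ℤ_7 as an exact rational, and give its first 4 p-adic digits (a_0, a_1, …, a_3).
Σ a^n = 1/(1 − a) = 1/1569;  first 4 digits = (1, 0, 3, 2)

v_7(a) = 2 ≥ 1, so the series converges in ℤ_7 to 1/(1 − a) = 1/(1 − (-1568)) = 1/1569. Expand this rational in ℤ_7: compute digits iteratively via d_i = x_i mod 7, x_{i+1} = (x_i − d_i)/7. The first 4 digits are (1, 0, 3, 2).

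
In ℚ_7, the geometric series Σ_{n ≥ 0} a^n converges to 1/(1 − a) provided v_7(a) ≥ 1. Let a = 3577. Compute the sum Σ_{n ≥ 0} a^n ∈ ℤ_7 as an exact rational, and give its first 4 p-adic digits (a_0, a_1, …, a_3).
Σ a^n = 1/(1 − a) = -1/3576;  first 4 digits = (1, 0, 3, 3)

v_7(a) = 2 ≥ 1, so the series converges in ℤ_7 to 1/(1 − a) = 1/(1 − 3577) = -1/3576. Expand this rational in ℤ_7: compute digits iteratively via d_i = x_i mod 7, x_{i+1} = (x_i − d_i)/7. The first 4 digits are (1, 0, 3, 3).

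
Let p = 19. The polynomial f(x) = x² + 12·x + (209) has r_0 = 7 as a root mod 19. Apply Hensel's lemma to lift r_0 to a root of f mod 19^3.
r_2 = 4909 (mod 6859)

Hensel: r_{i+1} = r_i − f(r_i)·(f′(r_i))^{-1} mod 19^{i+2}, f′(x) = 2x + 12. Iterate:
  r_0 = 7 (mod 19)
  r_1 = 216 (mod 361)
  r_2 = 4909 (mod 6859)
Final: r = 4909 satisfies f(r) ≡ 0 mod 19^3.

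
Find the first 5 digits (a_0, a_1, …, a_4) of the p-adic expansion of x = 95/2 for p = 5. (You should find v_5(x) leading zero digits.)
(a_0, …, a_4) = (0, 2, 4, 2, 2)

v_5(95/2) = 1, so a_0 = ... = a_0 = 0. Factor out: x = 5^1 · u with u = 19/2 a unit in ℤ_5. Expand u iteratively via a_{v+i} = u_i mod 5, u_{i+1} = (u_i − a_{v+i})/5:
  u_0 = 19/2;  a_1 = 2;  u_1 = (u_0 − 2)/5 = 3/2
  u_1 = 3/2;  a_2 = 4;  u_2 = (u_1 − 4)/5 = -1/2
  u_2 = -1/2;  a_3 = 2;  u_3 = (u_2 − 2)/5 = -1/2
  u_3 = -1/2;  a_4 = 2;  u_4 = (u_3 − 2)/5 = -1/2
Digits: (0, 2, 4, 2, 2).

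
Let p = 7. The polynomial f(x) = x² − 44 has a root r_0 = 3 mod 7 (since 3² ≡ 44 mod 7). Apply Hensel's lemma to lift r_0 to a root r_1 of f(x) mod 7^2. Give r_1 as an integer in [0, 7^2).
r_1 = 17 (mod 49)

Hensel's recurrence: r_{i+1} = r_i − f(r_i)·(f′(r_i))^{-1} mod 7^{i+2}, with f′(x) = 2x. Iterate:
  r_0 = 3 (mod 7)
  r_1 = 17 (mod 49)
Final: r_1 = 17, and one checks f(r_1) ≡ 0 mod 7^2.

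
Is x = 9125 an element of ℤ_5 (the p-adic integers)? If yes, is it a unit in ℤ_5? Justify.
x ∈ ℤ_5 but not a unit; v_5(x) = 3 > 0

ℤ_5 = {x ∈ ℚ_5 : v_5(x) ≥ 0} and ℤ_5^× = {x ∈ ℤ_5 : v_5(x) = 0}. Here v_5(9125) = v_5(num) − v_5(den) = 3; compare against these criteria.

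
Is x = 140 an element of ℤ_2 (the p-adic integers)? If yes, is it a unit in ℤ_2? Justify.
x ∈ ℤ_2 but not a unit; v_2(x) = 2 > 0

ℤ_2 = {x ∈ ℚ_2 : v_2(x) ≥ 0} and ℤ_2^× = {x ∈ ℤ_2 : v_2(x) = 0}. Here v_2(140) = v_2(num) − v_2(den) = 2; compare against these criteria.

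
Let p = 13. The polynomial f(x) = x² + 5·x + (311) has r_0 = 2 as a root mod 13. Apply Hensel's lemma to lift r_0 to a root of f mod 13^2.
r_1 = 41 (mod 169)

Hensel: r_{i+1} = r_i − f(r_i)·(f′(r_i))^{-1} mod 13^{i+2}, f′(x) = 2x + 5. Iterate:
  r_0 = 2 (mod 13)
  r_1 = 41 (mod 169)
Final: r = 41 satisfies f(r) ≡ 0 mod 13^2.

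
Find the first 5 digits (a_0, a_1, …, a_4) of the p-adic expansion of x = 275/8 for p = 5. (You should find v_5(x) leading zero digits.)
(a_0, …, a_4) = (0, 0, 2, 3, 0)

v_5(275/8) = 2, so a_0 = ... = a_1 = 0. Factor out: x = 5^2 · u with u = 11/8 a unit in ℤ_5. Expand u iteratively via a_{v+i} = u_i mod 5, u_{i+1} = (u_i − a_{v+i})/5:
  u_0 = 11/8;  a_2 = 2;  u_1 = (u_0 − 2)/5 = -1/8
  u_1 = -1/8;  a_3 = 3;  u_2 = (u_1 − 3)/5 = -5/8
  u_2 = -5/8;  a_4 = 0;  u_3 = (u_2 − 0)/5 = -1/8
Digits: (0, 0, 2, 3, 0).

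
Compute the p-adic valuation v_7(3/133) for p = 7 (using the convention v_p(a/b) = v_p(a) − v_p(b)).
v_7(3/133) = -1

Factor powers of 7 from the numerator and denominator of the reduced fraction: 3 = 7^0 · 3 and 133 = 7^1 · 19. Apply v_p(a/b) = v_p(a) − v_p(b): v_7(3/133) = 0 − 1 = -1.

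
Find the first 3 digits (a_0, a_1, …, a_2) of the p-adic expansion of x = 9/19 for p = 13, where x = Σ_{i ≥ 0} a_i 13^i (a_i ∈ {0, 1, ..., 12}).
(a_0, …, a_2) = (8, 9, 2)

v_13(9/19) = 0 (numerator and denominator both coprime to 13), so x ∈ ℤ_13^×. Compute digits iteratively via a_i = x_i mod 13, x_{i+1} = (x_i − a_i)/13, with x_0 = x:
  x_0 = 9/19;  a_0 = 8;  x_1 = (x_0 − 8)/13 = -11/19
  x_1 = -11/19;  a_1 = 9;  x_2 = (x_1 − 9)/13 = -14/19
  x_2 = -14/19;  a_2 = 2;  x_3 = (x_2 − 2)/13 = -4/19
Digits: (8, 9, 2).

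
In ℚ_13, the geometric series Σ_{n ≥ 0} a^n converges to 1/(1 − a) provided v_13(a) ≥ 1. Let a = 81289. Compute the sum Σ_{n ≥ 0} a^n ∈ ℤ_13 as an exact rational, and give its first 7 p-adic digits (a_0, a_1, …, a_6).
Σ a^n = 1/(1 − a) = -1/81288;  first 7 digits = (1, 0, 0, 11, 2, 0, 4)

v_13(a) = 3 ≥ 1, so the series converges in ℤ_13 to 1/(1 − a) = 1/(1 − 81289) = -1/81288. Expand this rational in ℤ_13: compute digits iteratively via d_i = x_i mod 13, x_{i+1} = (x_i − d_i)/13. The first 7 digits are (1, 0, 0, 11, 2, 0, 4).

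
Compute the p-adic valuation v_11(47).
v_11(47) = 0

v_11(n) is the largest exponent k such that 11^k divides n. Factor out: 47 = 11^0 · 47. (Sign doesn't affect v_p.) So v_11(47) = 0.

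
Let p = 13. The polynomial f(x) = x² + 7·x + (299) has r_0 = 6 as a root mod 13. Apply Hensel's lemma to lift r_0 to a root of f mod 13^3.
r_2 = 591 (mod 2197)

Hensel: r_{i+1} = r_i − f(r_i)·(f′(r_i))^{-1} mod 13^{i+2}, f′(x) = 2x + 7. Iterate:
  r_0 = 6 (mod 13)
  r_1 = 84 (mod 169)
  r_2 = 591 (mod 2197)
Final: r = 591 satisfies f(r) ≡ 0 mod 13^3.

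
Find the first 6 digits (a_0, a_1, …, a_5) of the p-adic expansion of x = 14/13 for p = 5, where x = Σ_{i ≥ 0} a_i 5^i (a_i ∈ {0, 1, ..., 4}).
(a_0, …, a_5) = (3, 0, 3, 4, 1, 0)

v_5(14/13) = 0 (numerator and denominator both coprime to 5), so x ∈ ℤ_5^×. Compute digits iteratively via a_i = x_i mod 5, x_{i+1} = (x_i − a_i)/5, with x_0 = x:
  x_0 = 14/13;  a_0 = 3;  x_1 = (x_0 − 3)/5 = -5/13
  x_1 = -5/13;  a_1 = 0;  x_2 = (x_1 − 0)/5 = -1/13
  x_2 = -1/13;  a_2 = 3;  x_3 = (x_2 − 3)/5 = -8/13
  x_3 = -8/13;  a_3 = 4;  x_4 = (x_3 − 4)/5 = -12/13
  x_4 = -12/13;  a_4 = 1;  x_5 = (x_4 − 1)/5 = -5/13
  x_5 = -5/13;  a_5 = 0;  x_6 = (x_5 − 0)/5 = -1/13
Digits: (3, 0, 3, 4, 1, 0).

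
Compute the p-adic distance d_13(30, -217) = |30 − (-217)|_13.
d_13(30, -217) = 1/13

Step 1 — x − y = 30 − (-217) = 247. Step 2 — v_13(247) = 1 (factor: 247 = (13^1 · 19); the sign does not affect v_p). Step 3 — |x − y|_13 = 13^{-1} = 1/13.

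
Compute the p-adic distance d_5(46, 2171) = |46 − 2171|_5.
d_5(46, 2171) = 1/125

Step 1 — x − y = 46 − 2171 = -2125. Step 2 — v_5(-2125) = 3 (factor: -2125 = −(5^3 · 17); the sign does not affect v_p). Step 3 — |x − y|_5 = 5^{-3} = 1/125.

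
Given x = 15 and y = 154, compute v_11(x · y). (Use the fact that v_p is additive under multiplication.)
v_11(2310) = 1

v_p(x) = 0 (factor: 15 = 11^0 · 15); v_p(y) = 1 (factor: 154 = 11^1 · 14). Additivity: v_p(xy) = v_p(x) + v_p(y) = 0 + 1 = 1. (Direct check: xy = 2310 = 11^1 · (210).)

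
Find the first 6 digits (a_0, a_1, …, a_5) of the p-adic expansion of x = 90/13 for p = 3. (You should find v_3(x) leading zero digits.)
(a_0, …, a_5) = (0, 0, 1, 2, 0, 0)

v_3(90/13) = 2, so a_0 = ... = a_1 = 0. Factor out: x = 3^2 · u with u = 10/13 a unit in ℤ_3. Expand u iteratively via a_{v+i} = u_i mod 3, u_{i+1} = (u_i − a_{v+i})/3:
  u_0 = 10/13;  a_2 = 1;  u_1 = (u_0 − 1)/3 = -1/13
  u_1 = -1/13;  a_3 = 2;  u_2 = (u_1 − 2)/3 = -9/13
  u_2 = -9/13;  a_4 = 0;  u_3 = (u_2 − 0)/3 = -3/13
  u_3 = -3/13;  a_5 = 0;  u_4 = (u_3 − 0)/3 = -1/13
Digits: (0, 0, 1, 2, 0, 0).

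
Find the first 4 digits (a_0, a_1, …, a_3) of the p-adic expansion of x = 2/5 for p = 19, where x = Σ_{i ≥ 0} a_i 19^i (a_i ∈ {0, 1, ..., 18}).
(a_0, …, a_3) = (8, 11, 7, 11)

v_19(2/5) = 0 (numerator and denominator both coprime to 19), so x ∈ ℤ_19^×. Compute digits iteratively via a_i = x_i mod 19, x_{i+1} = (x_i − a_i)/19, with x_0 = x:
  x_0 = 2/5;  a_0 = 8;  x_1 = (x_0 − 8)/19 = -2/5
  x_1 = -2/5;  a_1 = 11;  x_2 = (x_1 − 11)/19 = -3/5
  x_2 = -3/5;  a_2 = 7;  x_3 = (x_2 − 7)/19 = -2/5
  x_3 = -2/5;  a_3 = 11;  x_4 = (x_3 − 11)/19 = -3/5
Digits: (8, 11, 7, 11).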